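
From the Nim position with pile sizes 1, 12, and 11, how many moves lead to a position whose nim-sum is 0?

Bitwise XOR of the heap sizes:
  0001  (1)
  1100  (12)
  1011  (11)
  ----
  0110  (6)
The overall nim-sum is X = 6. A pile of size p has a winning move iff p XOR X < p (reduce it to p XOR X).
  1: 1 XOR 6 = 7 ≥ 1 — no move.
  12: 12 XOR 6 = 10 < 12 — winning move (to 10).
  11: 11 XOR 6 = 13 ≥ 11 — no move.
That gives 1 winning move.

1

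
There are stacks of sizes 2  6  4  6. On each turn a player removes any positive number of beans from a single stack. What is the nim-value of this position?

6

Compute the nim-sum pairwise:
2 ⊕ 6 = 4
4 ⊕ 4 = 0
0 ⊕ 6 = 6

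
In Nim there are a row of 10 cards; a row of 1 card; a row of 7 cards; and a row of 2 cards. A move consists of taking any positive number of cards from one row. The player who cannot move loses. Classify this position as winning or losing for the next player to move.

Winning position

Bitwise XOR of the heap sizes:
  1010  (10)
  0001  (1)
  0111  (7)
  0010  (2)
  ----
  1110  (14)
The nim-sum is 14 ≠ 0, so this is an N-position: the player to move can win.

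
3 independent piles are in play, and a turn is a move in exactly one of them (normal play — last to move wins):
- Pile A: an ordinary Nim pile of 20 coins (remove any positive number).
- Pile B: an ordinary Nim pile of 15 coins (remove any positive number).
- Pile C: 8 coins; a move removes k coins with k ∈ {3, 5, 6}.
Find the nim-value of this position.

25

Pile A is a plain Nim pile of size 20, so its Grundy value is 20.
Pile B is a plain Nim pile of size 15, so its Grundy value is 15.
Build the Grundy sequence for pile C with g(k) = mex{g(k−s) : s ∈ {3, 5, 6}, s ≤ k}:
g(0) = mex{} = 0
g(1) = mex{} = 0
g(2) = mex{} = 0
g(3) = mex{0} = 1
g(4) = mex{0} = 1
g(5) = mex{0} = 1
g(6) = mex{0,1} = 2
g(7) = mex{0,1} = 2
g(8) = mex{0,1} = 2
So g(8) = 2.
The value of a disjunctive sum is the nim-sum of the parts.
Combined value = 20 ⊕ 15 ⊕ 2 = 25.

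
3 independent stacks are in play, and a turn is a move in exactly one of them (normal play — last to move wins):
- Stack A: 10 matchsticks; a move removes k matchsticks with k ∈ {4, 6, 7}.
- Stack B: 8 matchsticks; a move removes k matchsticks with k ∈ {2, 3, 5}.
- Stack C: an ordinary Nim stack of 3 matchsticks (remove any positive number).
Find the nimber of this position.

For stack A, compute g(0), g(1), … with moves {4, 6, 7}:
g(0) = mex{} = 0
g(1) = mex{} = 0
g(2) = mex{} = 0
g(3) = mex{} = 0
g(4) = mex{0} = 1
g(5) = mex{0} = 1
g(6) = mex{0} = 1
g(7) = mex{0} = 1
g(8) = mex{0,1} = 2
g(9) = mex{0,1} = 2
g(10) = mex{0,1} = 2
So g(10) = 2.
Build the Grundy sequence for stack B with g(k) = mex{g(k−s) : s ∈ {2, 3, 5}, s ≤ k}:
g(0) = mex{} = 0
g(1) = mex{} = 0
g(2) = mex{0} = 1
g(3) = mex{0} = 1
g(4) = mex{0,1} = 2
g(5) = mex{0,1} = 2
g(6) = mex{0,1,2} = 3
g(7) = mex{1,2} = 0
g(8) = mex{1,2,3} = 0
So g(8) = 0.
Stack C is a plain Nim stack of size 3, so its Grundy value is 3.
By the Sprague-Grundy theorem, the Grundy value of a sum of independent games is the XOR of the component values.
Combined value = 2 XOR 0 XOR 3 = 1.

1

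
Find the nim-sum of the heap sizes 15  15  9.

Bitwise XOR of the heap sizes:
  1111  (15)
  1111  (15)
  1001  (9)
  ----
  1001  (9)

9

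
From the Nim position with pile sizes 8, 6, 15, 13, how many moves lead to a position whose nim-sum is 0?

3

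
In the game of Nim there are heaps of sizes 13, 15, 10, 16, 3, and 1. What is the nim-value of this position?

26

Write each in binary and XOR column by column:
  01101  (13)
  01111  (15)
  01010  (10)
  10000  (16)
  00011  (3)
  00001  (1)
  -----
  11010  (26)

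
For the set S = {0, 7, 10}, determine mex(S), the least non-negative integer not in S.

1

0 is in the set but 1 is not, so the mex is 1.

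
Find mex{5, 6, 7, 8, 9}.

0

0 is not in the set, so the mex is 0.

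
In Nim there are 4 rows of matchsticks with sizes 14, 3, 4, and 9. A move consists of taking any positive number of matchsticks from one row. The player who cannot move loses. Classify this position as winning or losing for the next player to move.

Losing position

Nim-sum: 14 ⊕ 3 ⊕ 4 ⊕ 9 = 0.
The nim-sum is 0, so this is a P-position: the player to move is in a losing position under optimal play.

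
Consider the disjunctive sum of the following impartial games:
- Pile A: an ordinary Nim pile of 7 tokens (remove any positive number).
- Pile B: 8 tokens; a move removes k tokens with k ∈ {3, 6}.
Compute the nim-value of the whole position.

Pile A is a plain Nim pile of size 7, so its Grundy value is 7.
For pile B, compute g(0), g(1), … with moves {3, 6}:
g(0) = mex{} = 0
g(1) = mex{} = 0
g(2) = mex{} = 0
g(3) = mex{0} = 1
g(4) = mex{0} = 1
g(5) = mex{0} = 1
g(6) = mex{0,1} = 2
g(7) = mex{0,1} = 2
g(8) = mex{0,1} = 2
So g(8) = 2.
By the Sprague-Grundy theorem, the Grundy value of a sum of independent games is the XOR of the component values.
Combined value = 7 ⊕ 2 = 5.

5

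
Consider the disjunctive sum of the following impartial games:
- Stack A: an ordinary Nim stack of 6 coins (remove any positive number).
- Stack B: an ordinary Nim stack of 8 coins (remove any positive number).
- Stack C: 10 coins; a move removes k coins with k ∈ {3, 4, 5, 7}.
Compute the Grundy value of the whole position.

14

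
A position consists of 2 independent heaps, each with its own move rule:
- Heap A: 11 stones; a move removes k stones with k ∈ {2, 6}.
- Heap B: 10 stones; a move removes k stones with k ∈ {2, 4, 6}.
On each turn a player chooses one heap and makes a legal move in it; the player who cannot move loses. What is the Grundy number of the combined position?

0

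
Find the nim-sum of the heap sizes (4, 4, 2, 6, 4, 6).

6

Compute the nim-sum pairwise:
4 ^ 4 = 0
0 ^ 2 = 2
2 ^ 6 = 4
4 ^ 4 = 0
0 ^ 6 = 6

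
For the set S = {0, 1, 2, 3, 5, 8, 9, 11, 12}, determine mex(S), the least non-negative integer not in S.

The values 0, 1, 2, 3 are all present; 4 is the first non-negative integer missing from the set.

4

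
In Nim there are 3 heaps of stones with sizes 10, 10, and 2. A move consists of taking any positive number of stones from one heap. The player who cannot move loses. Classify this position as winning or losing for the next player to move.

Winning position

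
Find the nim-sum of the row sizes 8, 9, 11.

Nim-sum: 8 ^ 9 ^ 11 = 10.

10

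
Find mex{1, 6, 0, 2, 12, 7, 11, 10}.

3

The values 0, 1, 2 are all present; 3 is the first non-negative integer missing from the set.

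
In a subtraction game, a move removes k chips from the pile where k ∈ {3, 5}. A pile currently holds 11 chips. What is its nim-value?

1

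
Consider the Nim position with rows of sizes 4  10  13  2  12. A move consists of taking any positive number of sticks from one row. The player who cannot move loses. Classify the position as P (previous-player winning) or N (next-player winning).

N-position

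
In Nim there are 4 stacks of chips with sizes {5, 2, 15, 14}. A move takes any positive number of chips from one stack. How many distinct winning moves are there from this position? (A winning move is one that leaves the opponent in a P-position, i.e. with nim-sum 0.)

3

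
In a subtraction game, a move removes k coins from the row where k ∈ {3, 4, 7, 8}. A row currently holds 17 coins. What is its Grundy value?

Build the Grundy sequence with g(k) = mex{g(k−s) : s ∈ {3, 4, 7, 8}, s ≤ k}:
k:     0  1  2  3  4  5  6  7  8  9 10 11 12 13 14 15 16 17
g(k):  0  0  0  1  1  1  2  2  2  3  3  0  0  0  1  1  1  2
So g(17) = 2.

2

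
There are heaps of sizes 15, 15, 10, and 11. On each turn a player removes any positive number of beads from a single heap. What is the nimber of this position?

Write each in binary and XOR column by column:
  1111  (15)
  1111  (15)
  1010  (10)
  1011  (11)
  ----
  0001  (1)

1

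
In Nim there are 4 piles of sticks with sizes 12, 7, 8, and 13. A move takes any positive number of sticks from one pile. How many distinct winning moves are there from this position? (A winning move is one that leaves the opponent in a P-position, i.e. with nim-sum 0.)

3

Nim-sum: 12 XOR 7 XOR 8 XOR 13 = 14.
The overall nim-sum is X = 14. A pile of size p has a winning move iff p XOR X < p (reduce it to p XOR X).
  12: 12 XOR 14 = 2 < 12 — winning move (to 2).
  7: 7 XOR 14 = 9 ≥ 7 — no move.
  8: 8 XOR 14 = 6 < 8 — winning move (to 6).
  13: 13 XOR 14 = 3 < 13 — winning move (to 3).
That gives 3 winning moves.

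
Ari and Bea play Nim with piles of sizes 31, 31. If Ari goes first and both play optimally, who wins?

In binary:
  11111  (31)
  11111  (31)
  -----
  00000  (0)
The nim-sum is 0, so this is a P-position: the player to move is in a losing position under optimal play; Ari is about to move from it and so loses — Bea wins.

Bea wins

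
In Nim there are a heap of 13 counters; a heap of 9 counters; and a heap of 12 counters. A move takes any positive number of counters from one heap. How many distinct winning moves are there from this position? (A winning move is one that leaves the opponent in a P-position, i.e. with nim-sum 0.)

Bitwise XOR of the heap sizes:
  1101  (13)
  1001  (9)
  1100  (12)
  ----
  1000  (8)
The overall nim-sum is X = 8. A heap of size p has a winning move iff p XOR X < p (reduce it to p XOR X).
  13: 13 XOR 8 = 5 < 13 — winning move (to 5).
  9: 9 XOR 8 = 1 < 9 — winning move (to 1).
  12: 12 XOR 8 = 4 < 12 — winning move (to 4).
That gives 3 winning moves.

3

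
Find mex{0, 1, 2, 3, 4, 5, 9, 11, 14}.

The values 0, 1, 2, 3, 4, 5 are all present; 6 is the first non-negative integer missing from the set.

6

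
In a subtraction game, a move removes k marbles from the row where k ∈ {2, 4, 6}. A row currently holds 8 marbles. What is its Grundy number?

Grundy values for subtraction set {2, 4, 6}:
k:     0  1  2  3  4  5  6  7  8
g(k):  0  0  1  1  2  2  3  3  0
So g(8) = 0.

0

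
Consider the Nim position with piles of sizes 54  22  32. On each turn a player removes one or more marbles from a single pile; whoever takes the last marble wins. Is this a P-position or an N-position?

P-position

Nim-sum: 54 XOR 22 XOR 32 = 0.
The nim-sum is 0, so this is a P-position: the player to move is in a losing position under optimal play.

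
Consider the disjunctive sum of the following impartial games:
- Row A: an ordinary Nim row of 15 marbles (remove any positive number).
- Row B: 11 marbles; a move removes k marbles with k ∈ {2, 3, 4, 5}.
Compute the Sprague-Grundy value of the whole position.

Row A is a plain Nim row of size 15, so its Grundy value is 15.
Grundy values for row B (subtraction set {2, 3, 4, 5}):
g(0) = mex{} = 0
g(1) = mex{} = 0
g(2) = mex{0} = 1
g(3) = mex{0} = 1
g(4) = mex{0,1} = 2
g(5) = mex{0,1} = 2
g(6) = mex{0,1,2} = 3
g(7) = mex{1,2} = 0
g(8) = mex{1,2,3} = 0
g(9) = mex{0,2,3} = 1
g(10) = mex{0,2,3} = 1
g(11) = mex{0,1,3} = 2
So g(11) = 2.
The value of a disjunctive sum is the nim-sum of the parts.
Combined value = 15 XOR 2 = 13.

13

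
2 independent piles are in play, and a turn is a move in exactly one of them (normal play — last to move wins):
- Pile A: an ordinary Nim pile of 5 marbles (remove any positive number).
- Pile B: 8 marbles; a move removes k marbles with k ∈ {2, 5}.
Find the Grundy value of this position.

Pile A is a plain Nim pile of size 5, so its Grundy value is 5.
Grundy values for pile B (subtraction set {2, 5}):
g(0) = mex{} = 0
g(1) = mex{} = 0
g(2) = mex{0} = 1
g(3) = mex{0} = 1
g(4) = mex{1} = 0
g(5) = mex{0,1} = 2
g(6) = mex{0} = 1
g(7) = mex{1,2} = 0
g(8) = mex{1} = 0
So g(8) = 0.
By the Sprague-Grundy theorem, the Grundy value of a sum of independent games is the XOR of the component values.
Combined value = 5 ⊕ 0 = 5.

5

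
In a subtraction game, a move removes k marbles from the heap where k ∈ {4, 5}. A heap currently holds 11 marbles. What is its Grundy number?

0

Compute g(0), g(1), … for moves {4, 5}:
g(0) = mex{} = 0
g(1) = mex{} = 0
g(2) = mex{} = 0
g(3) = mex{} = 0
g(4) = mex{0} = 1
g(5) = mex{0} = 1
g(6) = mex{0} = 1
g(7) = mex{0} = 1
g(8) = mex{0,1} = 2
g(9) = mex{1} = 0
g(10) = mex{1} = 0
g(11) = mex{1} = 0
So g(11) = 0.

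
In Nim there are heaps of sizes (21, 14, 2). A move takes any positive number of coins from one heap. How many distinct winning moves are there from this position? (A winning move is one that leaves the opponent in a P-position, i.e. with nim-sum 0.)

1

Bitwise XOR of the heap sizes:
  10101  (21)
  01110  (14)
  00010  (2)
  -----
  11001  (25)
The overall nim-sum is X = 25. A heap of size p has a winning move iff p XOR X < p (reduce it to p XOR X).
  21: 21 XOR 25 = 12 < 21 — winning move (to 12).
  14: 14 XOR 25 = 23 ≥ 14 — no move.
  2: 2 XOR 25 = 27 ≥ 2 — no move.
That gives 1 winning move.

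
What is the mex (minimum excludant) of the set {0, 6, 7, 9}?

1

0 is in the set but 1 is not, so the mex is 1.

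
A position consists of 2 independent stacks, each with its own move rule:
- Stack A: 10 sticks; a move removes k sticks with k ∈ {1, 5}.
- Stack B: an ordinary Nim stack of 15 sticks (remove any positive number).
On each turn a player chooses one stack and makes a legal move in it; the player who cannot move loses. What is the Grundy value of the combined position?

Grundy values for stack A (subtraction set {1, 5}):
g(0) = mex{} = 0
g(1) = mex{0} = 1
g(2) = mex{1} = 0
g(3) = mex{0} = 1
g(4) = mex{1} = 0
g(5) = mex{0} = 1
g(6) = mex{1} = 0
g(7) = mex{0} = 1
g(8) = mex{1} = 0
g(9) = mex{0} = 1
g(10) = mex{1} = 0
So g(10) = 0.
Stack B is a plain Nim stack of size 15, so its Grundy value is 15.
The value of a disjunctive sum is the nim-sum of the parts.
Combined value = 0 XOR 15 = 15.

15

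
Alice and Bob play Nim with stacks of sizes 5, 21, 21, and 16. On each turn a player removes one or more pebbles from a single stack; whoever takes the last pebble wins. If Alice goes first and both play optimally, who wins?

Nim-sum: 5 ⊕ 21 ⊕ 21 ⊕ 16 = 21.
The nim-sum is 21 ≠ 0, so this is an N-position: the player to move can win; Alice has a winning move.

Alice wins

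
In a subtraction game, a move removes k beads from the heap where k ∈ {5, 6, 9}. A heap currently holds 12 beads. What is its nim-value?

2

Grundy values for subtraction set {5, 6, 9}:
g(0) = mex{} = 0
g(1) = mex{} = 0
g(2) = mex{} = 0
g(3) = mex{} = 0
g(4) = mex{} = 0
g(5) = mex{0} = 1
g(6) = mex{0} = 1
g(7) = mex{0} = 1
g(8) = mex{0} = 1
g(9) = mex{0} = 1
g(10) = mex{0,1} = 2
g(11) = mex{0,1} = 2
g(12) = mex{0,1} = 2
So g(12) = 2.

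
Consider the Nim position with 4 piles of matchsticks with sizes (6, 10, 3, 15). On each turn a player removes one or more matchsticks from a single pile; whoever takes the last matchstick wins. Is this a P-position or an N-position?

P-position

Nim-sum: 6 ⊕ 10 ⊕ 3 ⊕ 15 = 0.
The nim-sum is 0, so this is a P-position: the player to move is in a losing position under optimal play.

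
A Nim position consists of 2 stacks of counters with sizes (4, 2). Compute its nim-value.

Compute the nim-sum pairwise:
4 ^ 2 = 6

6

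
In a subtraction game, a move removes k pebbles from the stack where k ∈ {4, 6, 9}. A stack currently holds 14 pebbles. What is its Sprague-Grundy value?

Compute g(0), g(1), … for moves {4, 6, 9}:
g(0) = mex{} = 0
g(1) = mex{} = 0
g(2) = mex{} = 0
g(3) = mex{} = 0
g(4) = mex{0} = 1
g(5) = mex{0} = 1
g(6) = mex{0} = 1
g(7) = mex{0} = 1
g(8) = mex{0,1} = 2
g(9) = mex{0,1} = 2
g(10) = mex{0,1} = 2
g(11) = mex{0,1} = 2
g(12) = mex{0,1,2} = 3
g(13) = mex{1,2} = 0
g(14) = mex{1,2} = 0
So g(14) = 0.

0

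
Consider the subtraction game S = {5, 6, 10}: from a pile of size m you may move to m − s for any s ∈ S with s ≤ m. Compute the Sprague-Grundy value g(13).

2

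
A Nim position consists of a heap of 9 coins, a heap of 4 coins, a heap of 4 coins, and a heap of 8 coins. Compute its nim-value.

1

Nim-sum: 9 ^ 4 ^ 4 ^ 8 = 1.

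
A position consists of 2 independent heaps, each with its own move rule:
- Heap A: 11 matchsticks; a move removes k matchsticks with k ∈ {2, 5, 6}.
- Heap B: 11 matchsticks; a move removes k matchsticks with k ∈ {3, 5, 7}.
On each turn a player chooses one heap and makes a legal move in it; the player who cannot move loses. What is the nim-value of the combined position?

For heap A, compute g(0), g(1), … with moves {2, 5, 6}:
k:     0  1  2  3  4  5  6  7  8  9 10 11
g(k):  0  0  1  1  0  2  1  3  0  2  1  0
So g(11) = 0.
For heap B, compute g(0), g(1), … with moves {3, 5, 7}:
k:     0  1  2  3  4  5  6  7  8  9 10 11
g(k):  0  0  0  1  1  1  2  2  2  3  0  0
So g(11) = 0.
By the Sprague-Grundy theorem, the Grundy value of a sum of independent games is the XOR of the component values.
Combined value = 0 XOR 0 = 0.

0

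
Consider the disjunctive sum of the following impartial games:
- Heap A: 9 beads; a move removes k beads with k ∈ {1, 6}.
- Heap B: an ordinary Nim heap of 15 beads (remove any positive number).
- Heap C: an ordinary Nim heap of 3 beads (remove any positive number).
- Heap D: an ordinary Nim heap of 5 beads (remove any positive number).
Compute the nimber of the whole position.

Build the Grundy sequence for heap A with g(k) = mex{g(k−s) : s ∈ {1, 6}, s ≤ k}:
k:     0  1  2  3  4  5  6  7  8  9
g(k):  0  1  0  1  0  1  2  0  1  0
So g(9) = 0.
Heap B is a plain Nim heap of size 15, so its Grundy value is 15.
Heap C is a plain Nim heap of size 3, so its Grundy value is 3.
Heap D is a plain Nim heap of size 5, so its Grundy value is 5.
By the Sprague-Grundy theorem, the Grundy value of a sum of independent games is the XOR of the component values.
Combined value = 0 ⊕ 15 ⊕ 3 ⊕ 5 = 9.

9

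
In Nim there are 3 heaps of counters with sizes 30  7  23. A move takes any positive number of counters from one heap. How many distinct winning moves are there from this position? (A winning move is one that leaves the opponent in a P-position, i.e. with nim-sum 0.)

Bitwise XOR of the heap sizes:
  11110  (30)
  00111  (7)
  10111  (23)
  -----
  01110  (14)
The overall nim-sum is X = 14. A heap of size p has a winning move iff p XOR X < p (reduce it to p XOR X).
  30: 30 XOR 14 = 16 < 30 — winning move (to 16).
  7: 7 XOR 14 = 9 ≥ 7 — no move.
  23: 23 XOR 14 = 25 ≥ 23 — no move.
That gives 1 winning move.

1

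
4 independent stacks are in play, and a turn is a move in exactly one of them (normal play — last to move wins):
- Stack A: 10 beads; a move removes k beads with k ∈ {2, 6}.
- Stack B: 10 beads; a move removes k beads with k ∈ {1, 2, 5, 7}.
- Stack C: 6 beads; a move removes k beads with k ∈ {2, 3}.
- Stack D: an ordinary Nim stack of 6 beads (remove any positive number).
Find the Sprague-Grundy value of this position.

Grundy values for stack A (subtraction set {2, 6}):
k:     0  1  2  3  4  5  6  7  8  9 10
g(k):  0  0  1  1  0  0  1  1  0  0  1
So g(10) = 1.
Build the Grundy sequence for stack B with g(k) = mex{g(k−s) : s ∈ {1, 2, 5, 7}, s ≤ k}:
k:     0  1  2  3  4  5  6  7  8  9 10
g(k):  0  1  2  0  1  2  0  1  2  0  1
So g(10) = 1.
Build the Grundy sequence for stack C with g(k) = mex{g(k−s) : s ∈ {2, 3}, s ≤ k}:
g(0) = mex{} = 0
g(1) = mex{} = 0
g(2) = mex{0} = 1
g(3) = mex{0} = 1
g(4) = mex{0,1} = 2
g(5) = mex{1} = 0
g(6) = mex{1,2} = 0
So g(6) = 0.
Stack D is a plain Nim stack of size 6, so its Grundy value is 6.
By the Sprague-Grundy theorem, the Grundy value of a sum of independent games is the XOR of the component values.
Combined value = 1 XOR 1 XOR 0 XOR 6 = 6.

6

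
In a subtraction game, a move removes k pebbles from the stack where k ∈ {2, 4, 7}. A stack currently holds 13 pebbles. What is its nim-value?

Compute g(0), g(1), … for moves {2, 4, 7}:
k:     0  1  2  3  4  5  6  7  8  9 10 11 12 13
g(k):  0  0  1  1  2  2  0  3  1  0  2  1  0  2
So g(13) = 2.

2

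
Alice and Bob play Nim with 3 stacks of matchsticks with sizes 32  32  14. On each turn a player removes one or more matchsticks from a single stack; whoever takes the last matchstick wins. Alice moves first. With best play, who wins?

Alice wins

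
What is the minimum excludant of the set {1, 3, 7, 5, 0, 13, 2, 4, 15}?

6

The values 0, 1, 2, 3, 4, 5 are all present; 6 is the first non-negative integer missing from the set.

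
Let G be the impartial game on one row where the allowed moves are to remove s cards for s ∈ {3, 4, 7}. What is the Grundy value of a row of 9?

3

Grundy values for subtraction set {3, 4, 7}:
g(0) = mex{} = 0
g(1) = mex{} = 0
g(2) = mex{} = 0
g(3) = mex{0} = 1
g(4) = mex{0} = 1
g(5) = mex{0} = 1
g(6) = mex{0,1} = 2
g(7) = mex{0,1} = 2
g(8) = mex{0,1} = 2
g(9) = mex{0,1,2} = 3
So g(9) = 3.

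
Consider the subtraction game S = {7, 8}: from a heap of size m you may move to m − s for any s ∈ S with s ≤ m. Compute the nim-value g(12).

1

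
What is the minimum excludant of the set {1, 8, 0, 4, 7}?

2

The values 0, 1 are all present; 2 is the first non-negative integer missing from the set.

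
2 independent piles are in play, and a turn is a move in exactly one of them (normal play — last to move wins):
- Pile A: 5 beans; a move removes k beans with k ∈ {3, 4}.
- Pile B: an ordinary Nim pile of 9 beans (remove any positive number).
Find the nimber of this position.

8

Build the Grundy sequence for pile A with g(k) = mex{g(k−s) : s ∈ {3, 4}, s ≤ k}:
g(0) = mex{} = 0
g(1) = mex{} = 0
g(2) = mex{} = 0
g(3) = mex{0} = 1
g(4) = mex{0} = 1
g(5) = mex{0} = 1
So g(5) = 1.
Pile B is a plain Nim pile of size 9, so its Grundy value is 9.
The value of a disjunctive sum is the nim-sum of the parts.
Combined value = 1 ⊕ 9 = 8.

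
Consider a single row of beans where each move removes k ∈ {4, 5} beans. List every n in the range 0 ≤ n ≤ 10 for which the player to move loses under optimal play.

0, 1, 2, 3, 9, 10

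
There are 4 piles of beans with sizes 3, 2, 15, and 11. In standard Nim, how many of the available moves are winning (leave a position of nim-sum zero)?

1

Bitwise XOR of the heap sizes:
  0011  (3)
  0010  (2)
  1111  (15)
  1011  (11)
  ----
  0101  (5)
The overall nim-sum is X = 5. A pile of size p has a winning move iff p XOR X < p (reduce it to p XOR X).
  3: 3 XOR 5 = 6 ≥ 3 — no move.
  2: 2 XOR 5 = 7 ≥ 2 — no move.
  15: 15 XOR 5 = 10 < 15 — winning move (to 10).
  11: 11 XOR 5 = 14 ≥ 11 — no move.
That gives 1 winning move.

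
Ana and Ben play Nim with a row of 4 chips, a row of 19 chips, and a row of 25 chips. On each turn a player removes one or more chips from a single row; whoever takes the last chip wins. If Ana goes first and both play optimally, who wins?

Ana wins

Nim-sum: 4 ⊕ 19 ⊕ 25 = 14.
The nim-sum is 14 ≠ 0, so this is an N-position: the player to move can win; Ana has a winning move.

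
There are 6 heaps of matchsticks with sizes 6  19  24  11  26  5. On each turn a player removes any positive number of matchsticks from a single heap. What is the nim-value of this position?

Write each in binary and XOR column by column:
  00110  (6)
  10011  (19)
  11000  (24)
  01011  (11)
  11010  (26)
  00101  (5)
  -----
  11001  (25)

25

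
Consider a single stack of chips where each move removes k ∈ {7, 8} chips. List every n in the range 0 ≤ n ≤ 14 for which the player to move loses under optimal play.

0, 1, 2, 3, 4, 5, 6

Build the Grundy sequence with g(k) = mex{g(k−s) : s ∈ {7, 8}, s ≤ k}:
g(0) = mex{} = 0
g(1) = mex{} = 0
g(2) = mex{} = 0
g(3) = mex{} = 0
g(4) = mex{} = 0
g(5) = mex{} = 0
g(6) = mex{} = 0
g(7) = mex{0} = 1
g(8) = mex{0} = 1
g(9) = mex{0} = 1
g(10) = mex{0} = 1
g(11) = mex{0} = 1
g(12) = mex{0} = 1
g(13) = mex{0} = 1
g(14) = mex{0,1} = 2
The P-positions (g = 0) in 0..14 are 0, 1, 2, 3, 4, 5, 6.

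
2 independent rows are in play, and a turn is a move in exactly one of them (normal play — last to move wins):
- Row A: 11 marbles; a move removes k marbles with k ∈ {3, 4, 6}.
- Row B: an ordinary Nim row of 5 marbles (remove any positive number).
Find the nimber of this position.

Build the Grundy sequence for row A with g(k) = mex{g(k−s) : s ∈ {3, 4, 6}, s ≤ k}:
g(0) = mex{} = 0
g(1) = mex{} = 0
g(2) = mex{} = 0
g(3) = mex{0} = 1
g(4) = mex{0} = 1
g(5) = mex{0} = 1
g(6) = mex{0,1} = 2
g(7) = mex{0,1} = 2
g(8) = mex{0,1} = 2
g(9) = mex{1,2} = 0
g(10) = mex{1,2} = 0
g(11) = mex{1,2} = 0
So g(11) = 0.
Row B is a plain Nim row of size 5, so its Grundy value is 5.
The value of a disjunctive sum is the nim-sum of the parts.
Combined value = 0 ⊕ 5 = 5.

5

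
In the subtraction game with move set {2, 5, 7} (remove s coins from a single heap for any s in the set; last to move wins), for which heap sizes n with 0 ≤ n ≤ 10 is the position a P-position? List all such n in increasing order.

Build the Grundy sequence with g(k) = mex{g(k−s) : s ∈ {2, 5, 7}, s ≤ k}:
k:     0  1  2  3  4  5  6  7  8  9 10
g(k):  0  0  1  1  0  2  1  3  2  2  0
The P-positions (g = 0) in 0..10 are 0, 1, 4, 10.

0, 1, 4, 10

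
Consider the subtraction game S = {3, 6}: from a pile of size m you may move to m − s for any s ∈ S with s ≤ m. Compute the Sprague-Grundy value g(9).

0

Grundy values for subtraction set {3, 6}:
g(0) = mex{} = 0
g(1) = mex{} = 0
g(2) = mex{} = 0
g(3) = mex{0} = 1
g(4) = mex{0} = 1
g(5) = mex{0} = 1
g(6) = mex{0,1} = 2
g(7) = mex{0,1} = 2
g(8) = mex{0,1} = 2
g(9) = mex{1,2} = 0
So g(9) = 0.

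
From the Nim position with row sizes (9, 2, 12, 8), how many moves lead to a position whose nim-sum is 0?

3

Write each in binary and XOR column by column:
  1001  (9)
  0010  (2)
  1100  (12)
  1000  (8)
  ----
  1111  (15)
The overall nim-sum is X = 15. A row of size p has a winning move iff p XOR X < p (reduce it to p XOR X).
  9: 9 XOR 15 = 6 < 9 — winning move (to 6).
  2: 2 XOR 15 = 13 ≥ 2 — no move.
  12: 12 XOR 15 = 3 < 12 — winning move (to 3).
  8: 8 XOR 15 = 7 < 8 — winning move (to 7).
That gives 3 winning moves.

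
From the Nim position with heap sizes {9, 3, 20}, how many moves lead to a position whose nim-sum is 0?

Compute the nim-sum pairwise:
9 XOR 3 = 10
10 XOR 20 = 30
The overall nim-sum is X = 30. A heap of size p has a winning move iff p XOR X < p (reduce it to p XOR X).
  9: 9 XOR 30 = 23 ≥ 9 — no move.
  3: 3 XOR 30 = 29 ≥ 3 — no move.
  20: 20 XOR 30 = 10 < 20 — winning move (to 10).
That gives 1 winning move.

1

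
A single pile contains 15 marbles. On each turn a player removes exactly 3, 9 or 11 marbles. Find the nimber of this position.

3

Build the Grundy sequence with g(k) = mex{g(k−s) : s ∈ {3, 9, 11}, s ≤ k}:
k:     0  1  2  3  4  5  6  7  8  9 10 11 12 13 14 15
g(k):  0  0  0  1  1  1  0  0  0  1  1  1  2  2  0  3
So g(15) = 3.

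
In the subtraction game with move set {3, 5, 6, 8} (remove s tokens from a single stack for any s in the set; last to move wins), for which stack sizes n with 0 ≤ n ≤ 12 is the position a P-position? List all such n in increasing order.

Grundy values for subtraction set {3, 5, 6, 8}:
g(0) = mex{} = 0
g(1) = mex{} = 0
g(2) = mex{} = 0
g(3) = mex{0} = 1
g(4) = mex{0} = 1
g(5) = mex{0} = 1
g(6) = mex{0,1} = 2
g(7) = mex{0,1} = 2
g(8) = mex{0,1} = 2
g(9) = mex{0,1,2} = 3
g(10) = mex{0,1,2} = 3
g(11) = mex{1,2} = 0
g(12) = mex{1,2,3} = 0
The P-positions (g = 0) in 0..12 are 0, 1, 2, 11, 12.

0, 1, 2, 11, 12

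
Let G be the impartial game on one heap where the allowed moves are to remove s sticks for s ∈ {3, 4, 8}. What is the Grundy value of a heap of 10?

1

Grundy values for subtraction set {3, 4, 8}:
g(0) = mex{} = 0
g(1) = mex{} = 0
g(2) = mex{} = 0
g(3) = mex{0} = 1
g(4) = mex{0} = 1
g(5) = mex{0} = 1
g(6) = mex{0,1} = 2
g(7) = mex{1} = 0
g(8) = mex{0,1} = 2
g(9) = mex{0,1,2} = 3
g(10) = mex{0,2} = 1
So g(10) = 1.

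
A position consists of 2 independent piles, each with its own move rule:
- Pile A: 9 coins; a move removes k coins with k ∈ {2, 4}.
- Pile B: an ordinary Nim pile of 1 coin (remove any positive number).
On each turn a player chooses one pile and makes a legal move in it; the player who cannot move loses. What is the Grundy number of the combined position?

Grundy values for pile A (subtraction set {2, 4}):
k:     0  1  2  3  4  5  6  7  8  9
g(k):  0  0  1  1  2  2  0  0  1  1
So g(9) = 1.
Pile B is a plain Nim pile of size 1, so its Grundy value is 1.
The value of a disjunctive sum is the nim-sum of the parts.
Combined value = 1 ⊕ 1 = 0.

0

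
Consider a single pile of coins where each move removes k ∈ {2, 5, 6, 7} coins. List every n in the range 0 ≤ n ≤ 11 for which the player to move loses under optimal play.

0, 1, 4

Build the Grundy sequence with g(k) = mex{g(k−s) : s ∈ {2, 5, 6, 7}, s ≤ k}:
g(0) = mex{} = 0
g(1) = mex{} = 0
g(2) = mex{0} = 1
g(3) = mex{0} = 1
g(4) = mex{1} = 0
g(5) = mex{0,1} = 2
g(6) = mex{0} = 1
g(7) = mex{0,1,2} = 3
g(8) = mex{0,1} = 2
g(9) = mex{0,1,3} = 2
g(10) = mex{0,1,2} = 3
g(11) = mex{0,1,2} = 3
The P-positions (g = 0) in 0..11 are 0, 1, 4.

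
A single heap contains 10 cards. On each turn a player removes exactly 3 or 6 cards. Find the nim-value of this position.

0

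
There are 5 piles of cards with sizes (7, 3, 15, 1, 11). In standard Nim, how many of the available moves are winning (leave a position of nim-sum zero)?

5

Compute the nim-sum pairwise:
7 ^ 3 = 4
4 ^ 15 = 11
11 ^ 1 = 10
10 ^ 11 = 1
The overall nim-sum is X = 1. A pile of size p has a winning move iff p XOR X < p (reduce it to p XOR X).
  7: 7 XOR 1 = 6 < 7 — winning move (to 6).
  3: 3 XOR 1 = 2 < 3 — winning move (to 2).
  15: 15 XOR 1 = 14 < 15 — winning move (to 14).
  1: 1 XOR 1 = 0 < 1 — winning move (to 0).
  11: 11 XOR 1 = 10 < 11 — winning move (to 10).
That gives 5 winning moves.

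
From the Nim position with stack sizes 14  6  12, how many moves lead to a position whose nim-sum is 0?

Compute the nim-sum pairwise:
14 ⊕ 6 = 8
8 ⊕ 12 = 4
The overall nim-sum is X = 4. A stack of size p has a winning move iff p XOR X < p (reduce it to p XOR X).
  14: 14 XOR 4 = 10 < 14 — winning move (to 10).
  6: 6 XOR 4 = 2 < 6 — winning move (to 2).
  12: 12 XOR 4 = 8 < 12 — winning move (to 8).
That gives 3 winning moves.

3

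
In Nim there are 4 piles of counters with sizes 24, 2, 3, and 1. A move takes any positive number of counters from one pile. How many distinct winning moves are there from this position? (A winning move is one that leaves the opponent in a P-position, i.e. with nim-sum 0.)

1

In binary:
  11000  (24)
  00010  (2)
  00011  (3)
  00001  (1)
  -----
  11000  (24)
The overall nim-sum is X = 24. A pile of size p has a winning move iff p XOR X < p (reduce it to p XOR X).
  24: 24 XOR 24 = 0 < 24 — winning move (to 0).
  2: 2 XOR 24 = 26 ≥ 2 — no move.
  3: 3 XOR 24 = 27 ≥ 3 — no move.
  1: 1 XOR 24 = 25 ≥ 1 — no move.
That gives 1 winning move.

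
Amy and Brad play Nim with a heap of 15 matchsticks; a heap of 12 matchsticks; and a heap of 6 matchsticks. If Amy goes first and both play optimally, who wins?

Amy wins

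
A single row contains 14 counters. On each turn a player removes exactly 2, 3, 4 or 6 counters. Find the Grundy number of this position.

Build the Grundy sequence with g(k) = mex{g(k−s) : s ∈ {2, 3, 4, 6}, s ≤ k}:
g(0) = mex{} = 0
g(1) = mex{} = 0
g(2) = mex{0} = 1
g(3) = mex{0} = 1
g(4) = mex{0,1} = 2
g(5) = mex{0,1} = 2
g(6) = mex{0,1,2} = 3
g(7) = mex{0,1,2} = 3
g(8) = mex{1,2,3} = 0
g(9) = mex{1,2,3} = 0
g(10) = mex{0,2,3} = 1
g(11) = mex{0,2,3} = 1
g(12) = mex{0,1,3} = 2
g(13) = mex{0,1,3} = 2
g(14) = mex{0,1,2} = 3
So g(14) = 3.

3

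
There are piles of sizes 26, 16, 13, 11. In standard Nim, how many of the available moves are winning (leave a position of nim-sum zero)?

Compute the nim-sum pairwise:
26 ⊕ 16 = 10
10 ⊕ 13 = 7
7 ⊕ 11 = 12
The overall nim-sum is X = 12. A pile of size p has a winning move iff p XOR X < p (reduce it to p XOR X).
  26: 26 XOR 12 = 22 < 26 — winning move (to 22).
  16: 16 XOR 12 = 28 ≥ 16 — no move.
  13: 13 XOR 12 = 1 < 13 — winning move (to 1).
  11: 11 XOR 12 = 7 < 11 — winning move (to 7).
That gives 3 winning moves.

3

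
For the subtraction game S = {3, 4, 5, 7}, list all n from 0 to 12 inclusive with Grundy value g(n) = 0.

0, 1, 2, 10, 11, 12

Grundy values for subtraction set {3, 4, 5, 7}:
k:     0  1  2  3  4  5  6  7  8  9 10 11 12
g(k):  0  0  0  1  1  1  2  2  2  3  0  0  0
The P-positions (g = 0) in 0..12 are 0, 1, 2, 10, 11, 12.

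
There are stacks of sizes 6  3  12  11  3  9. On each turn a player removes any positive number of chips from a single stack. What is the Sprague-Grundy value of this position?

8

Nim-sum: 6 XOR 3 XOR 12 XOR 11 XOR 3 XOR 9 = 8.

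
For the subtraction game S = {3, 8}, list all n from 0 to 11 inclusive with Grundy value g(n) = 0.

Build the Grundy sequence with g(k) = mex{g(k−s) : s ∈ {3, 8}, s ≤ k}:
g(0) = mex{} = 0
g(1) = mex{} = 0
g(2) = mex{} = 0
g(3) = mex{0} = 1
g(4) = mex{0} = 1
g(5) = mex{0} = 1
g(6) = mex{1} = 0
g(7) = mex{1} = 0
g(8) = mex{0,1} = 2
g(9) = mex{0} = 1
g(10) = mex{0} = 1
g(11) = mex{1,2} = 0
The P-positions (g = 0) in 0..11 are 0, 1, 2, 6, 7, 11.

0, 1, 2, 6, 7, 11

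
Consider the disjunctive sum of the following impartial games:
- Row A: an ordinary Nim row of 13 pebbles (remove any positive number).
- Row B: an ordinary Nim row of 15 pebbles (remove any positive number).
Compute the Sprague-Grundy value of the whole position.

2

Row A is a plain Nim row of size 13, so its Grundy value is 13.
Row B is a plain Nim row of size 15, so its Grundy value is 15.
The value of a disjunctive sum is the nim-sum of the parts.
Combined value = 13 ⊕ 15 = 2.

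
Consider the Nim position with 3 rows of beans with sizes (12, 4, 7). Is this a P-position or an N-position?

N-position

Nim-sum: 12 ⊕ 4 ⊕ 7 = 15.
The nim-sum is 15 ≠ 0, so this is an N-position: the player to move can win.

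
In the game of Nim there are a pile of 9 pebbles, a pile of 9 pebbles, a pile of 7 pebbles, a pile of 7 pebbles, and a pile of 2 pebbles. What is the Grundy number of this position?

2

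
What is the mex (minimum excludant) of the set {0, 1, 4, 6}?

2

The values 0, 1 are all present; 2 is the first non-negative integer missing from the set.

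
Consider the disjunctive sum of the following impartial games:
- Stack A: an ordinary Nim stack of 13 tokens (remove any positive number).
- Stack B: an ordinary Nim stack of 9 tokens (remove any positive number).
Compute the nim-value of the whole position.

Stack A is a plain Nim stack of size 13, so its Grundy value is 13.
Stack B is a plain Nim stack of size 9, so its Grundy value is 9.
The value of a disjunctive sum is the nim-sum of the parts.
Combined value = 13 XOR 9 = 4.

4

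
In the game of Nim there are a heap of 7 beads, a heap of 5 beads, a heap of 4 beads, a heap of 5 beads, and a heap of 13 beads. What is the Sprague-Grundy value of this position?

14

Compute the nim-sum pairwise:
7 ⊕ 5 = 2
2 ⊕ 4 = 6
6 ⊕ 5 = 3
3 ⊕ 13 = 14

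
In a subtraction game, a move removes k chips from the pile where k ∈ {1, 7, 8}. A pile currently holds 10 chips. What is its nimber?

2

Grundy values for subtraction set {1, 7, 8}:
k:     0  1  2  3  4  5  6  7  8  9 10
g(k):  0  1  0  1  0  1  0  1  2  3  2
So g(10) = 2.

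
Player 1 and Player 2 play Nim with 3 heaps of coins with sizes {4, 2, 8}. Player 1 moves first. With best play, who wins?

Compute the nim-sum pairwise:
4 ⊕ 2 = 6
6 ⊕ 8 = 14
The nim-sum is 14 ≠ 0, so this is an N-position: the player to move can win; Player 1 has a winning move.

Player 1 wins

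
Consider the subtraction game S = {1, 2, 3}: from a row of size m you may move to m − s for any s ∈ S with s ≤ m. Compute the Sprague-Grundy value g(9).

1

Compute g(0), g(1), … for moves {1, 2, 3}:
g(0) = mex{} = 0
g(1) = mex{0} = 1
g(2) = mex{0,1} = 2
g(3) = mex{0,1,2} = 3
g(4) = mex{1,2,3} = 0
g(5) = mex{0,2,3} = 1
g(6) = mex{0,1,3} = 2
g(7) = mex{0,1,2} = 3
g(8) = mex{1,2,3} = 0
g(9) = mex{0,2,3} = 1
So g(9) = 1.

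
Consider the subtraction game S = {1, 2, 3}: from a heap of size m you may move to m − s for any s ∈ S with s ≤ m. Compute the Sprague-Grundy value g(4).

Grundy values for subtraction set {1, 2, 3}:
g(0) = mex{} = 0
g(1) = mex{0} = 1
g(2) = mex{0,1} = 2
g(3) = mex{0,1,2} = 3
g(4) = mex{1,2,3} = 0
So g(4) = 0.

0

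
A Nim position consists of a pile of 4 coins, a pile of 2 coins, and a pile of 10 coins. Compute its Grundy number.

Write each in binary and XOR column by column:
  0100  (4)
  0010  (2)
  1010  (10)
  ----
  1100  (12)

12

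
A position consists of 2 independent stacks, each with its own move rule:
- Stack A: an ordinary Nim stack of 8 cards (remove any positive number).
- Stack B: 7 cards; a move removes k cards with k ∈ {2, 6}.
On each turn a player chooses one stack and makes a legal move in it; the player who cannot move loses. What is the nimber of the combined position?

9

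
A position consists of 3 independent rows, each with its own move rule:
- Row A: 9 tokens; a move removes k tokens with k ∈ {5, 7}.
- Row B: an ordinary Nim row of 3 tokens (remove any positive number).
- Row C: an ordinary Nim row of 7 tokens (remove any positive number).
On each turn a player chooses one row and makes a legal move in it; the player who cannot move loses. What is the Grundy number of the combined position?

For row A, compute g(0), g(1), … with moves {5, 7}:
g(0) = mex{} = 0
g(1) = mex{} = 0
g(2) = mex{} = 0
g(3) = mex{} = 0
g(4) = mex{} = 0
g(5) = mex{0} = 1
g(6) = mex{0} = 1
g(7) = mex{0} = 1
g(8) = mex{0} = 1
g(9) = mex{0} = 1
So g(9) = 1.
Row B is a plain Nim row of size 3, so its Grundy value is 3.
Row C is a plain Nim row of size 7, so its Grundy value is 7.
The value of a disjunctive sum is the nim-sum of the parts.
Combined value = 1 ⊕ 3 ⊕ 7 = 5.

5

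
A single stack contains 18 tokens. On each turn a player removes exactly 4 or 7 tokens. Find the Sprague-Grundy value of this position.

1

Build the Grundy sequence with g(k) = mex{g(k−s) : s ∈ {4, 7}, s ≤ k}:
k:     0  1  2  3  4  5  6  7  8  9 10 11 12 13 14 15 16 17 18
g(k):  0  0  0  0  1  1  1  1  2  2  2  0  0  0  0  1  1  1  1
So g(18) = 1.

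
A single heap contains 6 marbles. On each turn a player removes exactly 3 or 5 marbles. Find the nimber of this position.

2

Build the Grundy sequence with g(k) = mex{g(k−s) : s ∈ {3, 5}, s ≤ k}:
g(0) = mex{} = 0
g(1) = mex{} = 0
g(2) = mex{} = 0
g(3) = mex{0} = 1
g(4) = mex{0} = 1
g(5) = mex{0} = 1
g(6) = mex{0,1} = 2
So g(6) = 2.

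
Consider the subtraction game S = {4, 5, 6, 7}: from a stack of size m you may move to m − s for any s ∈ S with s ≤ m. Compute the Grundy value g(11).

Grundy values for subtraction set {4, 5, 6, 7}:
g(0) = mex{} = 0
g(1) = mex{} = 0
g(2) = mex{} = 0
g(3) = mex{} = 0
g(4) = mex{0} = 1
g(5) = mex{0} = 1
g(6) = mex{0} = 1
g(7) = mex{0} = 1
g(8) = mex{0,1} = 2
g(9) = mex{0,1} = 2
g(10) = mex{0,1} = 2
g(11) = mex{1} = 0
So g(11) = 0.

0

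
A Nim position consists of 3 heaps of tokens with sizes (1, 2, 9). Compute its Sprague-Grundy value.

10

In binary:
  0001  (1)
  0010  (2)
  1001  (9)
  ----
  1010  (10)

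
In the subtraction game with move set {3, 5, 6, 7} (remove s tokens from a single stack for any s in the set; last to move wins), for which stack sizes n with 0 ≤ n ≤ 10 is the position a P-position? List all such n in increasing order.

0, 1, 2, 10

Grundy values for subtraction set {3, 5, 6, 7}:
g(0) = mex{} = 0
g(1) = mex{} = 0
g(2) = mex{} = 0
g(3) = mex{0} = 1
g(4) = mex{0} = 1
g(5) = mex{0} = 1
g(6) = mex{0,1} = 2
g(7) = mex{0,1} = 2
g(8) = mex{0,1} = 2
g(9) = mex{0,1,2} = 3
g(10) = mex{1,2} = 0
The P-positions (g = 0) in 0..10 are 0, 1, 2, 10.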